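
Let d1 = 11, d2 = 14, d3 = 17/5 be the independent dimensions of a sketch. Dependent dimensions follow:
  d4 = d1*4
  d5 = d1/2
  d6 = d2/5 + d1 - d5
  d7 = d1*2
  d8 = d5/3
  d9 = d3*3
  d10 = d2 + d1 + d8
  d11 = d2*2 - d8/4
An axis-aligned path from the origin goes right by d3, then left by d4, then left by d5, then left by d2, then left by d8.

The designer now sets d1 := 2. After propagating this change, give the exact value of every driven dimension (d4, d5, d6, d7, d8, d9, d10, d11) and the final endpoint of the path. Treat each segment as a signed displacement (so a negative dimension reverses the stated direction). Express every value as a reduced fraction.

d4 = 8
d5 = 1
d6 = 19/5
d7 = 4
d8 = 1/3
d9 = 51/5
d10 = 49/3
d11 = 335/12
endpoint = (-299/15, 0)

Apply edit: d1 := 2
  d4 = d1*4 = 8
  d5 = d1/2 = 1
  d6 = d2/5 + d1 - d5 = 19/5
  d7 = d1*2 = 4
  d8 = d5/3 = 1/3
  d9 = d3*3 = 51/5
  d10 = d2 + d1 + d8 = 49/3
  d11 = d2*2 - d8/4 = 335/12
Walk from origin (0, 0):
  seg 1: right by d3 = 17/5 → (17/5, 0)
  seg 2: left by d4 = 8 → (-23/5, 0)
  seg 3: left by d5 = 1 → (-28/5, 0)
  seg 4: left by d2 = 14 → (-98/5, 0)
  seg 5: left by d8 = 1/3 → (-299/15, 0)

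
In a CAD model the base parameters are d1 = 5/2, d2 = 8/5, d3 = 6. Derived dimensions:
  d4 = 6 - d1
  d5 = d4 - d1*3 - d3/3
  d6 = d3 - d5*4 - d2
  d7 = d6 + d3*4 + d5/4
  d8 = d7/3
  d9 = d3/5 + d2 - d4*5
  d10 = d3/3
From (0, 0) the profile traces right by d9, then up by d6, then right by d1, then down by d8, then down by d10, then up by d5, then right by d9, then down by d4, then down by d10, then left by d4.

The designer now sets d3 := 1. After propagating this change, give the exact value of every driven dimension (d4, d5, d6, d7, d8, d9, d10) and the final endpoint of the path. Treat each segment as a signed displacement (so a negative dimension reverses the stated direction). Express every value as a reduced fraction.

Apply edit: d3 := 1
  d4 = 6 - d1 = 7/2
  d5 = d4 - d1*3 - d3/3 = -13/3
  d6 = d3 - d5*4 - d2 = 251/15
  d7 = d6 + d3*4 + d5/4 = 393/20
  d8 = d7/3 = 131/20
  d9 = d3/5 + d2 - d4*5 = -157/10
  d10 = d3/3 = 1/3
Walk from origin (0, 0):
  seg 1: right by d9 = -157/10 → (-157/10, 0)
  seg 2: up by d6 = 251/15 → (-157/10, 251/15)
  seg 3: right by d1 = 5/2 → (-66/5, 251/15)
  seg 4: down by d8 = 131/20 → (-66/5, 611/60)
  seg 5: down by d10 = 1/3 → (-66/5, 197/20)
  seg 6: up by d5 = -13/3 → (-66/5, 331/60)
  seg 7: right by d9 = -157/10 → (-289/10, 331/60)
  seg 8: down by d4 = 7/2 → (-289/10, 121/60)
  seg 9: down by d10 = 1/3 → (-289/10, 101/60)
  seg 10: left by d4 = 7/2 → (-162/5, 101/60)

d4 = 7/2
d5 = -13/3
d6 = 251/15
d7 = 393/20
d8 = 131/20
d9 = -157/10
d10 = 1/3
endpoint = (-162/5, 101/60)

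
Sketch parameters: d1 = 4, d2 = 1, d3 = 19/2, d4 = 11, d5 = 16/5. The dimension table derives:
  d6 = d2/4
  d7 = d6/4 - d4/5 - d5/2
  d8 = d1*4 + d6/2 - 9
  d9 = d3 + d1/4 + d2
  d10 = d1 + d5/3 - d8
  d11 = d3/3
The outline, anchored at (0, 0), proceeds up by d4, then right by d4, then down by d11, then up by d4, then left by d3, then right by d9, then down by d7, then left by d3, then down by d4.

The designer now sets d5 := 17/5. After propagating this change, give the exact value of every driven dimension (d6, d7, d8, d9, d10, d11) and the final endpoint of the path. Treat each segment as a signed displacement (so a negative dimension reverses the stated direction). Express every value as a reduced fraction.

d6 = 1/4
d7 = -307/80
d8 = 57/8
d9 = 23/2
d10 = -239/120
d11 = 19/6
endpoint = (7/2, 2801/240)

Apply edit: d5 := 17/5
  d6 = d2/4 = 1/4
  d7 = d6/4 - d4/5 - d5/2 = -307/80
  d8 = d1*4 + d6/2 - 9 = 57/8
  d9 = d3 + d1/4 + d2 = 23/2
  d10 = d1 + d5/3 - d8 = -239/120
  d11 = d3/3 = 19/6
Walk from origin (0, 0):
  seg 1: up by d4 = 11 → (0, 11)
  seg 2: right by d4 = 11 → (11, 11)
  seg 3: down by d11 = 19/6 → (11, 47/6)
  seg 4: up by d4 = 11 → (11, 113/6)
  seg 5: left by d3 = 19/2 → (3/2, 113/6)
  seg 6: right by d9 = 23/2 → (13, 113/6)
  seg 7: down by d7 = -307/80 → (13, 5441/240)
  seg 8: left by d3 = 19/2 → (7/2, 5441/240)
  seg 9: down by d4 = 11 → (7/2, 2801/240)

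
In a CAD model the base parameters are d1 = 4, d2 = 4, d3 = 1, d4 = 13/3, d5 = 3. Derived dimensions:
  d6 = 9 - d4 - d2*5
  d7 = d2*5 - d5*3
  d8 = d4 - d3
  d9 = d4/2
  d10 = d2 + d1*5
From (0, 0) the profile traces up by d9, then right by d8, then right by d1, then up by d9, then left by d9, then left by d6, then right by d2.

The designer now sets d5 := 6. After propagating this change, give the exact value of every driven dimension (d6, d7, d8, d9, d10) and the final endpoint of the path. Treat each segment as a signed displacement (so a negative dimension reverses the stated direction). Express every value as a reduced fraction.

d6 = -46/3
d7 = 2
d8 = 10/3
d9 = 13/6
d10 = 24
endpoint = (49/2, 13/3)

Apply edit: d5 := 6
  d6 = 9 - d4 - d2*5 = -46/3
  d7 = d2*5 - d5*3 = 2
  d8 = d4 - d3 = 10/3
  d9 = d4/2 = 13/6
  d10 = d2 + d1*5 = 24
Walk from origin (0, 0):
  seg 1: up by d9 = 13/6 → (0, 13/6)
  seg 2: right by d8 = 10/3 → (10/3, 13/6)
  seg 3: right by d1 = 4 → (22/3, 13/6)
  seg 4: up by d9 = 13/6 → (22/3, 13/3)
  seg 5: left by d9 = 13/6 → (31/6, 13/3)
  seg 6: left by d6 = -46/3 → (41/2, 13/3)
  seg 7: right by d2 = 4 → (49/2, 13/3)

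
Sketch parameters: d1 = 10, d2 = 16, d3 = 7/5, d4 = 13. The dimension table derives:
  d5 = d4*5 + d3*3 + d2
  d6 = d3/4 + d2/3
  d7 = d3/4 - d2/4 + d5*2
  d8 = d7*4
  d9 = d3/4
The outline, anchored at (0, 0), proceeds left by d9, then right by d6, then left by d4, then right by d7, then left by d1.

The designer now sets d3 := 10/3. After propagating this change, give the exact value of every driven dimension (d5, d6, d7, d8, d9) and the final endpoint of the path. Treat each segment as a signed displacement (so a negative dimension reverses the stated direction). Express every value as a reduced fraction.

d5 = 91
d6 = 37/6
d7 = 1073/6
d8 = 2146/3
d9 = 5/6
endpoint = (967/6, 0)

Apply edit: d3 := 10/3
  d5 = d4*5 + d3*3 + d2 = 91
  d6 = d3/4 + d2/3 = 37/6
  d7 = d3/4 - d2/4 + d5*2 = 1073/6
  d8 = d7*4 = 2146/3
  d9 = d3/4 = 5/6
Walk from origin (0, 0):
  seg 1: left by d9 = 5/6 → (-5/6, 0)
  seg 2: right by d6 = 37/6 → (16/3, 0)
  seg 3: left by d4 = 13 → (-23/3, 0)
  seg 4: right by d7 = 1073/6 → (1027/6, 0)
  seg 5: left by d1 = 10 → (967/6, 0)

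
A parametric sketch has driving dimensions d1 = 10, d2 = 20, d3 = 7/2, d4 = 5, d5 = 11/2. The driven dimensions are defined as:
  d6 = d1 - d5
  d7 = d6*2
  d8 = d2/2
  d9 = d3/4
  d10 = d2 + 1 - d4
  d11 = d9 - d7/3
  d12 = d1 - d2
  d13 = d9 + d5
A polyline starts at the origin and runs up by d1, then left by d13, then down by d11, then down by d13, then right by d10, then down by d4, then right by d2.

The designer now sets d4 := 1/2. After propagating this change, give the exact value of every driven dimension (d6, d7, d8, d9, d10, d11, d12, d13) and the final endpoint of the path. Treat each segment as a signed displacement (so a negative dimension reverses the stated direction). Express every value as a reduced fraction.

Apply edit: d4 := 1/2
  d6 = d1 - d5 = 9/2
  d7 = d6*2 = 9
  d8 = d2/2 = 10
  d9 = d3/4 = 7/8
  d10 = d2 + 1 - d4 = 41/2
  d11 = d9 - d7/3 = -17/8
  d12 = d1 - d2 = -10
  d13 = d9 + d5 = 51/8
Walk from origin (0, 0):
  seg 1: up by d1 = 10 → (0, 10)
  seg 2: left by d13 = 51/8 → (-51/8, 10)
  seg 3: down by d11 = -17/8 → (-51/8, 97/8)
  seg 4: down by d13 = 51/8 → (-51/8, 23/4)
  seg 5: right by d10 = 41/2 → (113/8, 23/4)
  seg 6: down by d4 = 1/2 → (113/8, 21/4)
  seg 7: right by d2 = 20 → (273/8, 21/4)

d6 = 9/2
d7 = 9
d8 = 10
d9 = 7/8
d10 = 41/2
d11 = -17/8
d12 = -10
d13 = 51/8
endpoint = (273/8, 21/4)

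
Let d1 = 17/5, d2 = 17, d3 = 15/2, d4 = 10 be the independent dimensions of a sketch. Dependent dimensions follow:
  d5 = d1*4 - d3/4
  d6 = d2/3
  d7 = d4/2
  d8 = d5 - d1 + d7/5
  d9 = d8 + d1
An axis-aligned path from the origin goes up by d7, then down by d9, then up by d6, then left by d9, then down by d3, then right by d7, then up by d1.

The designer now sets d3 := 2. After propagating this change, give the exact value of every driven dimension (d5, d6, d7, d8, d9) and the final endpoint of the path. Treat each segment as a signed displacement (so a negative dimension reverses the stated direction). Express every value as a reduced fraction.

Apply edit: d3 := 2
  d5 = d1*4 - d3/4 = 131/10
  d6 = d2/3 = 17/3
  d7 = d4/2 = 5
  d8 = d5 - d1 + d7/5 = 107/10
  d9 = d8 + d1 = 141/10
Walk from origin (0, 0):
  seg 1: up by d7 = 5 → (0, 5)
  seg 2: down by d9 = 141/10 → (0, -91/10)
  seg 3: up by d6 = 17/3 → (0, -103/30)
  seg 4: left by d9 = 141/10 → (-141/10, -103/30)
  seg 5: down by d3 = 2 → (-141/10, -163/30)
  seg 6: right by d7 = 5 → (-91/10, -163/30)
  seg 7: up by d1 = 17/5 → (-91/10, -61/30)

d5 = 131/10
d6 = 17/3
d7 = 5
d8 = 107/10
d9 = 141/10
endpoint = (-91/10, -61/30)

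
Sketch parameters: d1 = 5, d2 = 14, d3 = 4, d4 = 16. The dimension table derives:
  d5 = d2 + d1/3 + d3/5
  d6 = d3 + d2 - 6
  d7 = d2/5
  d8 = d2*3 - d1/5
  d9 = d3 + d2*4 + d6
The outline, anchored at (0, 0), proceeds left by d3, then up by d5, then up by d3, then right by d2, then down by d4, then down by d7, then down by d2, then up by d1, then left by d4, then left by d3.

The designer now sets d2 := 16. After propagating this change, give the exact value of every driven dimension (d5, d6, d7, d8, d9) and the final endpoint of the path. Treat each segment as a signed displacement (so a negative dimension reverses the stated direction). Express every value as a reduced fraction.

Apply edit: d2 := 16
  d5 = d2 + d1/3 + d3/5 = 277/15
  d6 = d3 + d2 - 6 = 14
  d7 = d2/5 = 16/5
  d8 = d2*3 - d1/5 = 47
  d9 = d3 + d2*4 + d6 = 82
Walk from origin (0, 0):
  seg 1: left by d3 = 4 → (-4, 0)
  seg 2: up by d5 = 277/15 → (-4, 277/15)
  seg 3: up by d3 = 4 → (-4, 337/15)
  seg 4: right by d2 = 16 → (12, 337/15)
  seg 5: down by d4 = 16 → (12, 97/15)
  seg 6: down by d7 = 16/5 → (12, 49/15)
  seg 7: down by d2 = 16 → (12, -191/15)
  seg 8: up by d1 = 5 → (12, -116/15)
  seg 9: left by d4 = 16 → (-4, -116/15)
  seg 10: left by d3 = 4 → (-8, -116/15)

d5 = 277/15
d6 = 14
d7 = 16/5
d8 = 47
d9 = 82
endpoint = (-8, -116/15)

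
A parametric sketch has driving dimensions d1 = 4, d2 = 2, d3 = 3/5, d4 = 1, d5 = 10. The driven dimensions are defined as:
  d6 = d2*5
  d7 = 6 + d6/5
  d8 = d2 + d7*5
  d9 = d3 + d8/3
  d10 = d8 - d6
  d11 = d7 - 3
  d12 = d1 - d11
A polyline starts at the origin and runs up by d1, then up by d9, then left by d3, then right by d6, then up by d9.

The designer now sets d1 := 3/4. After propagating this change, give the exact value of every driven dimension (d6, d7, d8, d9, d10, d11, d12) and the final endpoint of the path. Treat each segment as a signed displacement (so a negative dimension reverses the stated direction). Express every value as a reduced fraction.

d6 = 10
d7 = 8
d8 = 42
d9 = 73/5
d10 = 32
d11 = 5
d12 = -17/4
endpoint = (47/5, 599/20)

Apply edit: d1 := 3/4
  d6 = d2*5 = 10
  d7 = 6 + d6/5 = 8
  d8 = d2 + d7*5 = 42
  d9 = d3 + d8/3 = 73/5
  d10 = d8 - d6 = 32
  d11 = d7 - 3 = 5
  d12 = d1 - d11 = -17/4
Walk from origin (0, 0):
  seg 1: up by d1 = 3/4 → (0, 3/4)
  seg 2: up by d9 = 73/5 → (0, 307/20)
  seg 3: left by d3 = 3/5 → (-3/5, 307/20)
  seg 4: right by d6 = 10 → (47/5, 307/20)
  seg 5: up by d9 = 73/5 → (47/5, 599/20)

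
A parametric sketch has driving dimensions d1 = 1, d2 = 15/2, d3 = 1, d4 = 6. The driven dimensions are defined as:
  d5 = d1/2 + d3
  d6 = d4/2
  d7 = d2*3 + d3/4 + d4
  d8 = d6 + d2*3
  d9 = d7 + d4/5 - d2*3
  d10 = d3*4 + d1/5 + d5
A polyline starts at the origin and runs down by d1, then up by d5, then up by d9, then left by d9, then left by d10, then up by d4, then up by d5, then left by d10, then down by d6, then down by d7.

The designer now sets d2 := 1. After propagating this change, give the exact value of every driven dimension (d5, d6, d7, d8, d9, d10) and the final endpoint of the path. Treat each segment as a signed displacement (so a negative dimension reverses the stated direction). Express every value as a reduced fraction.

d5 = 3/2
d6 = 3
d7 = 37/4
d8 = 6
d9 = 149/20
d10 = 57/10
endpoint = (-377/20, 16/5)

Apply edit: d2 := 1
  d5 = d1/2 + d3 = 3/2
  d6 = d4/2 = 3
  d7 = d2*3 + d3/4 + d4 = 37/4
  d8 = d6 + d2*3 = 6
  d9 = d7 + d4/5 - d2*3 = 149/20
  d10 = d3*4 + d1/5 + d5 = 57/10
Walk from origin (0, 0):
  seg 1: down by d1 = 1 → (0, -1)
  seg 2: up by d5 = 3/2 → (0, 1/2)
  seg 3: up by d9 = 149/20 → (0, 159/20)
  seg 4: left by d9 = 149/20 → (-149/20, 159/20)
  seg 5: left by d10 = 57/10 → (-263/20, 159/20)
  seg 6: up by d4 = 6 → (-263/20, 279/20)
  seg 7: up by d5 = 3/2 → (-263/20, 309/20)
  seg 8: left by d10 = 57/10 → (-377/20, 309/20)
  seg 9: down by d6 = 3 → (-377/20, 249/20)
  seg 10: down by d7 = 37/4 → (-377/20, 16/5)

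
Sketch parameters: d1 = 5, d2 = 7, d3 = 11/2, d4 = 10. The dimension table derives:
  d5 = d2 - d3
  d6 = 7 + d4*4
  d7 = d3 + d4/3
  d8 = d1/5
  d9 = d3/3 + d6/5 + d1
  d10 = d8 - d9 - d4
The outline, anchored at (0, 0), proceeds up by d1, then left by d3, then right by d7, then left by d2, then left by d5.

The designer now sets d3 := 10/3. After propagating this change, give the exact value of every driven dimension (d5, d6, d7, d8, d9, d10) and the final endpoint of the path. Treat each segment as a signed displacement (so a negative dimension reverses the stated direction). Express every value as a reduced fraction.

Apply edit: d3 := 10/3
  d5 = d2 - d3 = 11/3
  d6 = 7 + d4*4 = 47
  d7 = d3 + d4/3 = 20/3
  d8 = d1/5 = 1
  d9 = d3/3 + d6/5 + d1 = 698/45
  d10 = d8 - d9 - d4 = -1103/45
Walk from origin (0, 0):
  seg 1: up by d1 = 5 → (0, 5)
  seg 2: left by d3 = 10/3 → (-10/3, 5)
  seg 3: right by d7 = 20/3 → (10/3, 5)
  seg 4: left by d2 = 7 → (-11/3, 5)
  seg 5: left by d5 = 11/3 → (-22/3, 5)

d5 = 11/3
d6 = 47
d7 = 20/3
d8 = 1
d9 = 698/45
d10 = -1103/45
endpoint = (-22/3, 5)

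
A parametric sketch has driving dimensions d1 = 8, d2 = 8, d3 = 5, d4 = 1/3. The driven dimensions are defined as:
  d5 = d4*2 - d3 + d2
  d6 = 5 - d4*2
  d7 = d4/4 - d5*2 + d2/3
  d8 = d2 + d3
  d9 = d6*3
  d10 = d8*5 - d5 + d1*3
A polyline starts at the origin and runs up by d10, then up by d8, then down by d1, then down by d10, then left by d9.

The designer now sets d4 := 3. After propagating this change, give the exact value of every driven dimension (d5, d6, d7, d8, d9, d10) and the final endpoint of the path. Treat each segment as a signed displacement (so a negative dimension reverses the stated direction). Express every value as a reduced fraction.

Apply edit: d4 := 3
  d5 = d4*2 - d3 + d2 = 9
  d6 = 5 - d4*2 = -1
  d7 = d4/4 - d5*2 + d2/3 = -175/12
  d8 = d2 + d3 = 13
  d9 = d6*3 = -3
  d10 = d8*5 - d5 + d1*3 = 80
Walk from origin (0, 0):
  seg 1: up by d10 = 80 → (0, 80)
  seg 2: up by d8 = 13 → (0, 93)
  seg 3: down by d1 = 8 → (0, 85)
  seg 4: down by d10 = 80 → (0, 5)
  seg 5: left by d9 = -3 → (3, 5)

d5 = 9
d6 = -1
d7 = -175/12
d8 = 13
d9 = -3
d10 = 80
endpoint = (3, 5)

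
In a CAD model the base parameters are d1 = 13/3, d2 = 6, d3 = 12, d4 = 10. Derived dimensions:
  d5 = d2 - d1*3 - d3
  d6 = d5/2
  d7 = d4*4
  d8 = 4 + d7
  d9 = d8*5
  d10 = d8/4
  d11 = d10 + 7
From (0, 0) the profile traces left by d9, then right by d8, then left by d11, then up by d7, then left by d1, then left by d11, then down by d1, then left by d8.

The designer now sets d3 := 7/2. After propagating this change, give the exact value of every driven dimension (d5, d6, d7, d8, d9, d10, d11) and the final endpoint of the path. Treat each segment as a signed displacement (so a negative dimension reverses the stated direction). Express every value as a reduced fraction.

d5 = -21/2
d6 = -21/4
d7 = 40
d8 = 44
d9 = 220
d10 = 11
d11 = 18
endpoint = (-781/3, 107/3)

Apply edit: d3 := 7/2
  d5 = d2 - d1*3 - d3 = -21/2
  d6 = d5/2 = -21/4
  d7 = d4*4 = 40
  d8 = 4 + d7 = 44
  d9 = d8*5 = 220
  d10 = d8/4 = 11
  d11 = d10 + 7 = 18
Walk from origin (0, 0):
  seg 1: left by d9 = 220 → (-220, 0)
  seg 2: right by d8 = 44 → (-176, 0)
  seg 3: left by d11 = 18 → (-194, 0)
  seg 4: up by d7 = 40 → (-194, 40)
  seg 5: left by d1 = 13/3 → (-595/3, 40)
  seg 6: left by d11 = 18 → (-649/3, 40)
  seg 7: down by d1 = 13/3 → (-649/3, 107/3)
  seg 8: left by d8 = 44 → (-781/3, 107/3)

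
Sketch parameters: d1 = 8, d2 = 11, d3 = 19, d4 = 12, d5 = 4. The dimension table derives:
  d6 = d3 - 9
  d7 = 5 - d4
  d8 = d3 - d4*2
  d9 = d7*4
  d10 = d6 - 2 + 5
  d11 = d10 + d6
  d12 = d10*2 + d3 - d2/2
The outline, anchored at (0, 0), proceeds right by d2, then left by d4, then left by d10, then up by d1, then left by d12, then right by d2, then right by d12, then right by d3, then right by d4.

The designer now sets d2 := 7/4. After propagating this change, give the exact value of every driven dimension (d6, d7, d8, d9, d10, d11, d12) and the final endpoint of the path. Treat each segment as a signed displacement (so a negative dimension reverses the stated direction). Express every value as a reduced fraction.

Apply edit: d2 := 7/4
  d6 = d3 - 9 = 10
  d7 = 5 - d4 = -7
  d8 = d3 - d4*2 = -5
  d9 = d7*4 = -28
  d10 = d6 - 2 + 5 = 13
  d11 = d10 + d6 = 23
  d12 = d10*2 + d3 - d2/2 = 353/8
Walk from origin (0, 0):
  seg 1: right by d2 = 7/4 → (7/4, 0)
  seg 2: left by d4 = 12 → (-41/4, 0)
  seg 3: left by d10 = 13 → (-93/4, 0)
  seg 4: up by d1 = 8 → (-93/4, 8)
  seg 5: left by d12 = 353/8 → (-539/8, 8)
  seg 6: right by d2 = 7/4 → (-525/8, 8)
  seg 7: right by d12 = 353/8 → (-43/2, 8)
  seg 8: right by d3 = 19 → (-5/2, 8)
  seg 9: right by d4 = 12 → (19/2, 8)

d6 = 10
d7 = -7
d8 = -5
d9 = -28
d10 = 13
d11 = 23
d12 = 353/8
endpoint = (19/2, 8)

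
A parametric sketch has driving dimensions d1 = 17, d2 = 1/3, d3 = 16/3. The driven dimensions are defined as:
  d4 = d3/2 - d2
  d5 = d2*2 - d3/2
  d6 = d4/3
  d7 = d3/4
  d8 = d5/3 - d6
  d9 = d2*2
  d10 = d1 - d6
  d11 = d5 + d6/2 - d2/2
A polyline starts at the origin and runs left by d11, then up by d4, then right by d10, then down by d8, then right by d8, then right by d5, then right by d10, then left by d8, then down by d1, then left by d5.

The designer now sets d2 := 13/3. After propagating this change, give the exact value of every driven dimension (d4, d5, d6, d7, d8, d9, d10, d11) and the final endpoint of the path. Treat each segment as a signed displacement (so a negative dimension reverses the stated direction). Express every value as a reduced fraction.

Apply edit: d2 := 13/3
  d4 = d3/2 - d2 = -5/3
  d5 = d2*2 - d3/2 = 6
  d6 = d4/3 = -5/9
  d7 = d3/4 = 4/3
  d8 = d5/3 - d6 = 23/9
  d9 = d2*2 = 26/3
  d10 = d1 - d6 = 158/9
  d11 = d5 + d6/2 - d2/2 = 32/9
Walk from origin (0, 0):
  seg 1: left by d11 = 32/9 → (-32/9, 0)
  seg 2: up by d4 = -5/3 → (-32/9, -5/3)
  seg 3: right by d10 = 158/9 → (14, -5/3)
  seg 4: down by d8 = 23/9 → (14, -38/9)
  seg 5: right by d8 = 23/9 → (149/9, -38/9)
  seg 6: right by d5 = 6 → (203/9, -38/9)
  seg 7: right by d10 = 158/9 → (361/9, -38/9)
  seg 8: left by d8 = 23/9 → (338/9, -38/9)
  seg 9: down by d1 = 17 → (338/9, -191/9)
  seg 10: left by d5 = 6 → (284/9, -191/9)

d4 = -5/3
d5 = 6
d6 = -5/9
d7 = 4/3
d8 = 23/9
d9 = 26/3
d10 = 158/9
d11 = 32/9
endpoint = (284/9, -191/9)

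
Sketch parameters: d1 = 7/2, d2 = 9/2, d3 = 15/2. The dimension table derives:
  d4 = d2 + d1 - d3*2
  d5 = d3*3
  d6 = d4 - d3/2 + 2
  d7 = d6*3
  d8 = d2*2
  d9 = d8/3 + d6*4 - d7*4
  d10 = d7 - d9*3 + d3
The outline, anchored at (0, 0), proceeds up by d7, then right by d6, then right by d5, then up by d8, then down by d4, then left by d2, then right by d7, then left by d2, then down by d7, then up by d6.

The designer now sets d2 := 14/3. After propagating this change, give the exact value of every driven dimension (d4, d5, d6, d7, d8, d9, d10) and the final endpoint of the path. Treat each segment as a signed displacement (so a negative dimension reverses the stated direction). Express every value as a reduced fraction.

d4 = -41/6
d5 = 45/2
d6 = -103/12
d7 = -103/4
d8 = 28/3
d9 = 646/9
d10 = -2803/12
endpoint = (-127/6, 91/12)

Apply edit: d2 := 14/3
  d4 = d2 + d1 - d3*2 = -41/6
  d5 = d3*3 = 45/2
  d6 = d4 - d3/2 + 2 = -103/12
  d7 = d6*3 = -103/4
  d8 = d2*2 = 28/3
  d9 = d8/3 + d6*4 - d7*4 = 646/9
  d10 = d7 - d9*3 + d3 = -2803/12
Walk from origin (0, 0):
  seg 1: up by d7 = -103/4 → (0, -103/4)
  seg 2: right by d6 = -103/12 → (-103/12, -103/4)
  seg 3: right by d5 = 45/2 → (167/12, -103/4)
  seg 4: up by d8 = 28/3 → (167/12, -197/12)
  seg 5: down by d4 = -41/6 → (167/12, -115/12)
  seg 6: left by d2 = 14/3 → (37/4, -115/12)
  seg 7: right by d7 = -103/4 → (-33/2, -115/12)
  seg 8: left by d2 = 14/3 → (-127/6, -115/12)
  seg 9: down by d7 = -103/4 → (-127/6, 97/6)
  seg 10: up by d6 = -103/12 → (-127/6, 91/12)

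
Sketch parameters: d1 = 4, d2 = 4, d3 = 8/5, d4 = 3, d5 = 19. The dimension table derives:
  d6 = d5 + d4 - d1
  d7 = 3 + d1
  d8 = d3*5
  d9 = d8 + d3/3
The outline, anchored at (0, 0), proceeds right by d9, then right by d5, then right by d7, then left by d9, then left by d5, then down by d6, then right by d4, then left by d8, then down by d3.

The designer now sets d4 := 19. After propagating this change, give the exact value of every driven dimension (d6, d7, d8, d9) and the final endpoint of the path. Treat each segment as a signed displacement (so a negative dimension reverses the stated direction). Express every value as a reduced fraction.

Apply edit: d4 := 19
  d6 = d5 + d4 - d1 = 34
  d7 = 3 + d1 = 7
  d8 = d3*5 = 8
  d9 = d8 + d3/3 = 128/15
Walk from origin (0, 0):
  seg 1: right by d9 = 128/15 → (128/15, 0)
  seg 2: right by d5 = 19 → (413/15, 0)
  seg 3: right by d7 = 7 → (518/15, 0)
  seg 4: left by d9 = 128/15 → (26, 0)
  seg 5: left by d5 = 19 → (7, 0)
  seg 6: down by d6 = 34 → (7, -34)
  seg 7: right by d4 = 19 → (26, -34)
  seg 8: left by d8 = 8 → (18, -34)
  seg 9: down by d3 = 8/5 → (18, -178/5)

d6 = 34
d7 = 7
d8 = 8
d9 = 128/15
endpoint = (18, -178/5)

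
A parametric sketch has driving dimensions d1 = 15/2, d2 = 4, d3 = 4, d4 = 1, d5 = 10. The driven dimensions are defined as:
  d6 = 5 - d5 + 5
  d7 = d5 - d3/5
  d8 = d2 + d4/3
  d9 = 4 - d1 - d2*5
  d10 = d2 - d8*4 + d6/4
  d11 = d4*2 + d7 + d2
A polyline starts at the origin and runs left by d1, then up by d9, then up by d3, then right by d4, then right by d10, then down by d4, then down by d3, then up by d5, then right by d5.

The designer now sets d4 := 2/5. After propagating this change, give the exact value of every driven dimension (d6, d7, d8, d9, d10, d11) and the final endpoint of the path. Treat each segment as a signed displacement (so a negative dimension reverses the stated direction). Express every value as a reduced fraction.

Apply edit: d4 := 2/5
  d6 = 5 - d5 + 5 = 0
  d7 = d5 - d3/5 = 46/5
  d8 = d2 + d4/3 = 62/15
  d9 = 4 - d1 - d2*5 = -47/2
  d10 = d2 - d8*4 + d6/4 = -188/15
  d11 = d4*2 + d7 + d2 = 14
Walk from origin (0, 0):
  seg 1: left by d1 = 15/2 → (-15/2, 0)
  seg 2: up by d9 = -47/2 → (-15/2, -47/2)
  seg 3: up by d3 = 4 → (-15/2, -39/2)
  seg 4: right by d4 = 2/5 → (-71/10, -39/2)
  seg 5: right by d10 = -188/15 → (-589/30, -39/2)
  seg 6: down by d4 = 2/5 → (-589/30, -199/10)
  seg 7: down by d3 = 4 → (-589/30, -239/10)
  seg 8: up by d5 = 10 → (-589/30, -139/10)
  seg 9: right by d5 = 10 → (-289/30, -139/10)

d6 = 0
d7 = 46/5
d8 = 62/15
d9 = -47/2
d10 = -188/15
d11 = 14
endpoint = (-289/30, -139/10)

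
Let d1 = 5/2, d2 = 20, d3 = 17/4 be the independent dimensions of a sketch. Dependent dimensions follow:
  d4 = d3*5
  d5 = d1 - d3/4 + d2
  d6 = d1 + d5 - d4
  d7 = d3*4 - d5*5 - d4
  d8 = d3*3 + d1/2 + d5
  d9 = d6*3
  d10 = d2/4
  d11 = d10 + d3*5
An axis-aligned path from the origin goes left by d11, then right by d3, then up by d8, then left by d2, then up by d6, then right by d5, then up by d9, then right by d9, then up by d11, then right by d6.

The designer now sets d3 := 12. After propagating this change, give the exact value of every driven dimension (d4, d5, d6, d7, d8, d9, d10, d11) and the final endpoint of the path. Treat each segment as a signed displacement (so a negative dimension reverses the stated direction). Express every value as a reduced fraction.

d4 = 60
d5 = 39/2
d6 = -38
d7 = -219/2
d8 = 227/4
d9 = -114
d10 = 5
d11 = 65
endpoint = (-411/2, -121/4)

Apply edit: d3 := 12
  d4 = d3*5 = 60
  d5 = d1 - d3/4 + d2 = 39/2
  d6 = d1 + d5 - d4 = -38
  d7 = d3*4 - d5*5 - d4 = -219/2
  d8 = d3*3 + d1/2 + d5 = 227/4
  d9 = d6*3 = -114
  d10 = d2/4 = 5
  d11 = d10 + d3*5 = 65
Walk from origin (0, 0):
  seg 1: left by d11 = 65 → (-65, 0)
  seg 2: right by d3 = 12 → (-53, 0)
  seg 3: up by d8 = 227/4 → (-53, 227/4)
  seg 4: left by d2 = 20 → (-73, 227/4)
  seg 5: up by d6 = -38 → (-73, 75/4)
  seg 6: right by d5 = 39/2 → (-107/2, 75/4)
  seg 7: up by d9 = -114 → (-107/2, -381/4)
  seg 8: right by d9 = -114 → (-335/2, -381/4)
  seg 9: up by d11 = 65 → (-335/2, -121/4)
  seg 10: right by d6 = -38 → (-411/2, -121/4)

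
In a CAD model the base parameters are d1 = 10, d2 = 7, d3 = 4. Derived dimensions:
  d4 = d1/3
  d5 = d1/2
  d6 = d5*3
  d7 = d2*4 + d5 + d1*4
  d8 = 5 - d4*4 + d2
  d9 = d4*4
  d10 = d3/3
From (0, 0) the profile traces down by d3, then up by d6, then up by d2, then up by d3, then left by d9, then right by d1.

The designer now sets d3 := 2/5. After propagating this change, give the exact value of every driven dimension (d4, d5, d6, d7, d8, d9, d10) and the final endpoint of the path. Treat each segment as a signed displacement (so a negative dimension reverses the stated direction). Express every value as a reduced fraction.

d4 = 10/3
d5 = 5
d6 = 15
d7 = 73
d8 = -4/3
d9 = 40/3
d10 = 2/15
endpoint = (-10/3, 22)

Apply edit: d3 := 2/5
  d4 = d1/3 = 10/3
  d5 = d1/2 = 5
  d6 = d5*3 = 15
  d7 = d2*4 + d5 + d1*4 = 73
  d8 = 5 - d4*4 + d2 = -4/3
  d9 = d4*4 = 40/3
  d10 = d3/3 = 2/15
Walk from origin (0, 0):
  seg 1: down by d3 = 2/5 → (0, -2/5)
  seg 2: up by d6 = 15 → (0, 73/5)
  seg 3: up by d2 = 7 → (0, 108/5)
  seg 4: up by d3 = 2/5 → (0, 22)
  seg 5: left by d9 = 40/3 → (-40/3, 22)
  seg 6: right by d1 = 10 → (-10/3, 22)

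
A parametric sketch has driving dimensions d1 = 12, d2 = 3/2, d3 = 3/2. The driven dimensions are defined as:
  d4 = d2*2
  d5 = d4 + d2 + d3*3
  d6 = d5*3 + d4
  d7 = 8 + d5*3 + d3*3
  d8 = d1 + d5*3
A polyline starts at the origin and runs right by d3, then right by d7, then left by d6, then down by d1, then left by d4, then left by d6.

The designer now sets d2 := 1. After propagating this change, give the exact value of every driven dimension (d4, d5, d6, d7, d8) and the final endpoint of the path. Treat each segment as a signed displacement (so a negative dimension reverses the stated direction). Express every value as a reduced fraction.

Apply edit: d2 := 1
  d4 = d2*2 = 2
  d5 = d4 + d2 + d3*3 = 15/2
  d6 = d5*3 + d4 = 49/2
  d7 = 8 + d5*3 + d3*3 = 35
  d8 = d1 + d5*3 = 69/2
Walk from origin (0, 0):
  seg 1: right by d3 = 3/2 → (3/2, 0)
  seg 2: right by d7 = 35 → (73/2, 0)
  seg 3: left by d6 = 49/2 → (12, 0)
  seg 4: down by d1 = 12 → (12, -12)
  seg 5: left by d4 = 2 → (10, -12)
  seg 6: left by d6 = 49/2 → (-29/2, -12)

d4 = 2
d5 = 15/2
d6 = 49/2
d7 = 35
d8 = 69/2
endpoint = (-29/2, -12)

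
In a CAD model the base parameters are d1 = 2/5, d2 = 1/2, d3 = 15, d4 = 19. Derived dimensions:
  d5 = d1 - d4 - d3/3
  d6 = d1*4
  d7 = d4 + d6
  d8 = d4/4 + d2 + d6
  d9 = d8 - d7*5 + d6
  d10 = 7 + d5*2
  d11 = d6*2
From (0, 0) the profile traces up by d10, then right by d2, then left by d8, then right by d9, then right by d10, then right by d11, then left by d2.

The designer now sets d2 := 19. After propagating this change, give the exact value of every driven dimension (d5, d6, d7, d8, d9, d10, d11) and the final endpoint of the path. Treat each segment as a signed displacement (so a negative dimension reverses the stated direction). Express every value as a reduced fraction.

d5 = -118/5
d6 = 8/5
d7 = 103/5
d8 = 507/20
d9 = -1521/20
d10 = -201/5
d11 = 16/5
endpoint = (-692/5, -201/5)

Apply edit: d2 := 19
  d5 = d1 - d4 - d3/3 = -118/5
  d6 = d1*4 = 8/5
  d7 = d4 + d6 = 103/5
  d8 = d4/4 + d2 + d6 = 507/20
  d9 = d8 - d7*5 + d6 = -1521/20
  d10 = 7 + d5*2 = -201/5
  d11 = d6*2 = 16/5
Walk from origin (0, 0):
  seg 1: up by d10 = -201/5 → (0, -201/5)
  seg 2: right by d2 = 19 → (19, -201/5)
  seg 3: left by d8 = 507/20 → (-127/20, -201/5)
  seg 4: right by d9 = -1521/20 → (-412/5, -201/5)
  seg 5: right by d10 = -201/5 → (-613/5, -201/5)
  seg 6: right by d11 = 16/5 → (-597/5, -201/5)
  seg 7: left by d2 = 19 → (-692/5, -201/5)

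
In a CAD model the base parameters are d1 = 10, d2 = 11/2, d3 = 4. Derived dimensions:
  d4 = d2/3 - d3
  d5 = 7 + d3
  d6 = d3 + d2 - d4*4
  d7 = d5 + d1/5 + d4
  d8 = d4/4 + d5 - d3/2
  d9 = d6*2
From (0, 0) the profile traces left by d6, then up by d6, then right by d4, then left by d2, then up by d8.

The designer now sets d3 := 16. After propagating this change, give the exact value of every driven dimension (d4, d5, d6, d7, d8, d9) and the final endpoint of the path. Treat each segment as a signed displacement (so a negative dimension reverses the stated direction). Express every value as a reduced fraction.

Apply edit: d3 := 16
  d4 = d2/3 - d3 = -85/6
  d5 = 7 + d3 = 23
  d6 = d3 + d2 - d4*4 = 469/6
  d7 = d5 + d1/5 + d4 = 65/6
  d8 = d4/4 + d5 - d3/2 = 275/24
  d9 = d6*2 = 469/3
Walk from origin (0, 0):
  seg 1: left by d6 = 469/6 → (-469/6, 0)
  seg 2: up by d6 = 469/6 → (-469/6, 469/6)
  seg 3: right by d4 = -85/6 → (-277/3, 469/6)
  seg 4: left by d2 = 11/2 → (-587/6, 469/6)
  seg 5: up by d8 = 275/24 → (-587/6, 717/8)

d4 = -85/6
d5 = 23
d6 = 469/6
d7 = 65/6
d8 = 275/24
d9 = 469/3
endpoint = (-587/6, 717/8)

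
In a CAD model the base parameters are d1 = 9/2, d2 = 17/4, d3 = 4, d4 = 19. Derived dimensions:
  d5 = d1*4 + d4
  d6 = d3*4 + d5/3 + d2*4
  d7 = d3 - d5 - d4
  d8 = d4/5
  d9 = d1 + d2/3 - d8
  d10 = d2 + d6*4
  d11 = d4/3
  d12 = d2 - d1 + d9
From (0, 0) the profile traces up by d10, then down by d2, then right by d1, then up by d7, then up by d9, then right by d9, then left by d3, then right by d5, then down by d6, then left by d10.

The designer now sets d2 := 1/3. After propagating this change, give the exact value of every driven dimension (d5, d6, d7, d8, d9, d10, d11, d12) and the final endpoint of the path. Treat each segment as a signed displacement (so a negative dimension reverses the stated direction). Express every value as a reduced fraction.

d5 = 37
d6 = 89/3
d7 = -52
d8 = 19/5
d9 = 73/90
d10 = 119
d11 = 19/3
d12 = -151/45
endpoint = (-3631/45, 3403/90)

Apply edit: d2 := 1/3
  d5 = d1*4 + d4 = 37
  d6 = d3*4 + d5/3 + d2*4 = 89/3
  d7 = d3 - d5 - d4 = -52
  d8 = d4/5 = 19/5
  d9 = d1 + d2/3 - d8 = 73/90
  d10 = d2 + d6*4 = 119
  d11 = d4/3 = 19/3
  d12 = d2 - d1 + d9 = -151/45
Walk from origin (0, 0):
  seg 1: up by d10 = 119 → (0, 119)
  seg 2: down by d2 = 1/3 → (0, 356/3)
  seg 3: right by d1 = 9/2 → (9/2, 356/3)
  seg 4: up by d7 = -52 → (9/2, 200/3)
  seg 5: up by d9 = 73/90 → (9/2, 6073/90)
  seg 6: right by d9 = 73/90 → (239/45, 6073/90)
  seg 7: left by d3 = 4 → (59/45, 6073/90)
  seg 8: right by d5 = 37 → (1724/45, 6073/90)
  seg 9: down by d6 = 89/3 → (1724/45, 3403/90)
  seg 10: left by d10 = 119 → (-3631/45, 3403/90)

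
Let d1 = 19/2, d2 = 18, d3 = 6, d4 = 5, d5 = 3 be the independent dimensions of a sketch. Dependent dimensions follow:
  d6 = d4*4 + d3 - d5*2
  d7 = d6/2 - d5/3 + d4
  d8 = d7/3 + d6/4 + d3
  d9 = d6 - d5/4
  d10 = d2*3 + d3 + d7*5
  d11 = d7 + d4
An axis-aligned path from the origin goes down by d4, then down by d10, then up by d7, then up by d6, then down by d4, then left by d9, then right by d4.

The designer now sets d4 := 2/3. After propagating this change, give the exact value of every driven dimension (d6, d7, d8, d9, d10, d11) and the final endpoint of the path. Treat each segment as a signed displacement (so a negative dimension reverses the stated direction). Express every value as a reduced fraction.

d6 = 8/3
d7 = 1
d8 = 7
d9 = 23/12
d10 = 65
d11 = 5/3
endpoint = (-5/4, -188/3)

Apply edit: d4 := 2/3
  d6 = d4*4 + d3 - d5*2 = 8/3
  d7 = d6/2 - d5/3 + d4 = 1
  d8 = d7/3 + d6/4 + d3 = 7
  d9 = d6 - d5/4 = 23/12
  d10 = d2*3 + d3 + d7*5 = 65
  d11 = d7 + d4 = 5/3
Walk from origin (0, 0):
  seg 1: down by d4 = 2/3 → (0, -2/3)
  seg 2: down by d10 = 65 → (0, -197/3)
  seg 3: up by d7 = 1 → (0, -194/3)
  seg 4: up by d6 = 8/3 → (0, -62)
  seg 5: down by d4 = 2/3 → (0, -188/3)
  seg 6: left by d9 = 23/12 → (-23/12, -188/3)
  seg 7: right by d4 = 2/3 → (-5/4, -188/3)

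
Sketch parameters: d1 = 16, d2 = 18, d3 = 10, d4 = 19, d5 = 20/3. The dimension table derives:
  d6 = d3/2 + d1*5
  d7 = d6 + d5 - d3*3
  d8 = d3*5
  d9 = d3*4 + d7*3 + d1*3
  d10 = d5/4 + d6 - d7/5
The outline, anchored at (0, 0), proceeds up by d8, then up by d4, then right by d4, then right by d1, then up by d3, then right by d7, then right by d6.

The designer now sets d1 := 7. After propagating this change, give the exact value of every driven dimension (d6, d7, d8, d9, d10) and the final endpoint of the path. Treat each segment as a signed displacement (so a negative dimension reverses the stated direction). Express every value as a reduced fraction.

Apply edit: d1 := 7
  d6 = d3/2 + d1*5 = 40
  d7 = d6 + d5 - d3*3 = 50/3
  d8 = d3*5 = 50
  d9 = d3*4 + d7*3 + d1*3 = 111
  d10 = d5/4 + d6 - d7/5 = 115/3
Walk from origin (0, 0):
  seg 1: up by d8 = 50 → (0, 50)
  seg 2: up by d4 = 19 → (0, 69)
  seg 3: right by d4 = 19 → (19, 69)
  seg 4: right by d1 = 7 → (26, 69)
  seg 5: up by d3 = 10 → (26, 79)
  seg 6: right by d7 = 50/3 → (128/3, 79)
  seg 7: right by d6 = 40 → (248/3, 79)

d6 = 40
d7 = 50/3
d8 = 50
d9 = 111
d10 = 115/3
endpoint = (248/3, 79)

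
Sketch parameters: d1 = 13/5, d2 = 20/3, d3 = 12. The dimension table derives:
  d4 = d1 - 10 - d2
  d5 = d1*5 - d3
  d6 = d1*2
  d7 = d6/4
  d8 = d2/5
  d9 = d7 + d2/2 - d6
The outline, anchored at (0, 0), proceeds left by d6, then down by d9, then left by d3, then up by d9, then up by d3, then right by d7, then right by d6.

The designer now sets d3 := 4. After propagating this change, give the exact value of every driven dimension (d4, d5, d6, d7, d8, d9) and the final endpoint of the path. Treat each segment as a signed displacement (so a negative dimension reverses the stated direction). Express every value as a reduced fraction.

Apply edit: d3 := 4
  d4 = d1 - 10 - d2 = -211/15
  d5 = d1*5 - d3 = 9
  d6 = d1*2 = 26/5
  d7 = d6/4 = 13/10
  d8 = d2/5 = 4/3
  d9 = d7 + d2/2 - d6 = -17/30
Walk from origin (0, 0):
  seg 1: left by d6 = 26/5 → (-26/5, 0)
  seg 2: down by d9 = -17/30 → (-26/5, 17/30)
  seg 3: left by d3 = 4 → (-46/5, 17/30)
  seg 4: up by d9 = -17/30 → (-46/5, 0)
  seg 5: up by d3 = 4 → (-46/5, 4)
  seg 6: right by d7 = 13/10 → (-79/10, 4)
  seg 7: right by d6 = 26/5 → (-27/10, 4)

d4 = -211/15
d5 = 9
d6 = 26/5
d7 = 13/10
d8 = 4/3
d9 = -17/30
endpoint = (-27/10, 4)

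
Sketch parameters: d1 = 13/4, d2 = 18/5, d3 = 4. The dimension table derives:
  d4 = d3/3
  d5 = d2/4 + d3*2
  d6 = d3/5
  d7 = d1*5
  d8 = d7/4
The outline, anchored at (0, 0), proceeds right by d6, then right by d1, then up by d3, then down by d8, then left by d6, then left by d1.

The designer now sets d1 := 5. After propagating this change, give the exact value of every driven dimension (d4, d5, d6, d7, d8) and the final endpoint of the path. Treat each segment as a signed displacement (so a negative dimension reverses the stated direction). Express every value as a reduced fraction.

Apply edit: d1 := 5
  d4 = d3/3 = 4/3
  d5 = d2/4 + d3*2 = 89/10
  d6 = d3/5 = 4/5
  d7 = d1*5 = 25
  d8 = d7/4 = 25/4
Walk from origin (0, 0):
  seg 1: right by d6 = 4/5 → (4/5, 0)
  seg 2: right by d1 = 5 → (29/5, 0)
  seg 3: up by d3 = 4 → (29/5, 4)
  seg 4: down by d8 = 25/4 → (29/5, -9/4)
  seg 5: left by d6 = 4/5 → (5, -9/4)
  seg 6: left by d1 = 5 → (0, -9/4)

d4 = 4/3
d5 = 89/10
d6 = 4/5
d7 = 25
d8 = 25/4
endpoint = (0, -9/4)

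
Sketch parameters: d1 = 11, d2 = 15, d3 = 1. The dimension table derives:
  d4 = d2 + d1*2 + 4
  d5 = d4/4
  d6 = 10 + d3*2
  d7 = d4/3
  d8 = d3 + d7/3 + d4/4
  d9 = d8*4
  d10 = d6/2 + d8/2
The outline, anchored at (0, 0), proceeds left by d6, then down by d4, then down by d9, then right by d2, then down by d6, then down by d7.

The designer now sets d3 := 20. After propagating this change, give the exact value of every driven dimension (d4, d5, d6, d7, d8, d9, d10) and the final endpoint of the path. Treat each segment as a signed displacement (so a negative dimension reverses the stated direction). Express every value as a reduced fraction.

Apply edit: d3 := 20
  d4 = d2 + d1*2 + 4 = 41
  d5 = d4/4 = 41/4
  d6 = 10 + d3*2 = 50
  d7 = d4/3 = 41/3
  d8 = d3 + d7/3 + d4/4 = 1253/36
  d9 = d8*4 = 1253/9
  d10 = d6/2 + d8/2 = 3053/72
Walk from origin (0, 0):
  seg 1: left by d6 = 50 → (-50, 0)
  seg 2: down by d4 = 41 → (-50, -41)
  seg 3: down by d9 = 1253/9 → (-50, -1622/9)
  seg 4: right by d2 = 15 → (-35, -1622/9)
  seg 5: down by d6 = 50 → (-35, -2072/9)
  seg 6: down by d7 = 41/3 → (-35, -2195/9)

d4 = 41
d5 = 41/4
d6 = 50
d7 = 41/3
d8 = 1253/36
d9 = 1253/9
d10 = 3053/72
endpoint = (-35, -2195/9)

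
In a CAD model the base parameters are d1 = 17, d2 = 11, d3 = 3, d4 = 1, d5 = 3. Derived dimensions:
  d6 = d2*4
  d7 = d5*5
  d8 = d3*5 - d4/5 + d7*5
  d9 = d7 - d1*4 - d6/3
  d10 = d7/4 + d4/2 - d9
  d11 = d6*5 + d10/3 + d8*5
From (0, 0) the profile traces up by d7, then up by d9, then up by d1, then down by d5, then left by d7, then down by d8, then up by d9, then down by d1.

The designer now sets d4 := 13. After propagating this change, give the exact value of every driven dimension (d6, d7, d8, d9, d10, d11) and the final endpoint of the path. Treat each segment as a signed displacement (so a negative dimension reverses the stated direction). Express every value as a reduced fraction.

d6 = 44
d7 = 15
d8 = 437/5
d9 = -203/3
d10 = 935/12
d11 = 24587/36
endpoint = (-15, -3161/15)

Apply edit: d4 := 13
  d6 = d2*4 = 44
  d7 = d5*5 = 15
  d8 = d3*5 - d4/5 + d7*5 = 437/5
  d9 = d7 - d1*4 - d6/3 = -203/3
  d10 = d7/4 + d4/2 - d9 = 935/12
  d11 = d6*5 + d10/3 + d8*5 = 24587/36
Walk from origin (0, 0):
  seg 1: up by d7 = 15 → (0, 15)
  seg 2: up by d9 = -203/3 → (0, -158/3)
  seg 3: up by d1 = 17 → (0, -107/3)
  seg 4: down by d5 = 3 → (0, -116/3)
  seg 5: left by d7 = 15 → (-15, -116/3)
  seg 6: down by d8 = 437/5 → (-15, -1891/15)
  seg 7: up by d9 = -203/3 → (-15, -2906/15)
  seg 8: down by d1 = 17 → (-15, -3161/15)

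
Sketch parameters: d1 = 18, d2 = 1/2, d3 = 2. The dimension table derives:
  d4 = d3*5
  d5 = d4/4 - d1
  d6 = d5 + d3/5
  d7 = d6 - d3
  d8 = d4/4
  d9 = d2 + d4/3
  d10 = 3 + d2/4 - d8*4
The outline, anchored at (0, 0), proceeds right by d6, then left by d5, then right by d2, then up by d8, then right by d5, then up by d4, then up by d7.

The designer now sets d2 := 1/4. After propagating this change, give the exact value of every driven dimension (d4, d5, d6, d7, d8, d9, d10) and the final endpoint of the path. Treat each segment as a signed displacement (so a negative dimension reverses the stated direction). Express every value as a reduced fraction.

Apply edit: d2 := 1/4
  d4 = d3*5 = 10
  d5 = d4/4 - d1 = -31/2
  d6 = d5 + d3/5 = -151/10
  d7 = d6 - d3 = -171/10
  d8 = d4/4 = 5/2
  d9 = d2 + d4/3 = 43/12
  d10 = 3 + d2/4 - d8*4 = -111/16
Walk from origin (0, 0):
  seg 1: right by d6 = -151/10 → (-151/10, 0)
  seg 2: left by d5 = -31/2 → (2/5, 0)
  seg 3: right by d2 = 1/4 → (13/20, 0)
  seg 4: up by d8 = 5/2 → (13/20, 5/2)
  seg 5: right by d5 = -31/2 → (-297/20, 5/2)
  seg 6: up by d4 = 10 → (-297/20, 25/2)
  seg 7: up by d7 = -171/10 → (-297/20, -23/5)

d4 = 10
d5 = -31/2
d6 = -151/10
d7 = -171/10
d8 = 5/2
d9 = 43/12
d10 = -111/16
endpoint = (-297/20, -23/5)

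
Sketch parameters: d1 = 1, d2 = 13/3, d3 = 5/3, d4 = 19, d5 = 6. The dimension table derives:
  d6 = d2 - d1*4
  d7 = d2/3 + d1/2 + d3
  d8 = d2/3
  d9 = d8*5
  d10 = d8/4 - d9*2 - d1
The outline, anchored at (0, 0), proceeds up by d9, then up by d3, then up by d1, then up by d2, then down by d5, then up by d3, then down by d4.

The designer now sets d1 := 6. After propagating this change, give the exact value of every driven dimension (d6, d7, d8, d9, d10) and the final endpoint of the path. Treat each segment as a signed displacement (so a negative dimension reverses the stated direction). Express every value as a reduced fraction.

d6 = -59/3
d7 = 55/9
d8 = 13/9
d9 = 65/9
d10 = -241/12
endpoint = (0, -37/9)

Apply edit: d1 := 6
  d6 = d2 - d1*4 = -59/3
  d7 = d2/3 + d1/2 + d3 = 55/9
  d8 = d2/3 = 13/9
  d9 = d8*5 = 65/9
  d10 = d8/4 - d9*2 - d1 = -241/12
Walk from origin (0, 0):
  seg 1: up by d9 = 65/9 → (0, 65/9)
  seg 2: up by d3 = 5/3 → (0, 80/9)
  seg 3: up by d1 = 6 → (0, 134/9)
  seg 4: up by d2 = 13/3 → (0, 173/9)
  seg 5: down by d5 = 6 → (0, 119/9)
  seg 6: up by d3 = 5/3 → (0, 134/9)
  seg 7: down by d4 = 19 → (0, -37/9)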